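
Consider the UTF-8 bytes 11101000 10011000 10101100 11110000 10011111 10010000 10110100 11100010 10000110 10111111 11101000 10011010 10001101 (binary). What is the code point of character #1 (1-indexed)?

U+862C

Offset 0: leading byte 0xE8 = 11101000 → 3-byte char #1 = E8 98 AC.
Leading byte 0xE8 = 11101000 matches 1110xxxx → 3-byte sequence.
Byte 1: 0xE8 = 11101000, payload 1000 (4 bits).
Byte 2: 0x98 = 10011000 (10xxxxxx ✓), payload 011000.
Byte 3: 0xAC = 10101100 (10xxxxxx ✓), payload 101100.
Concatenate: 1000011000101100 = 0x862C (16 bits → U+862C).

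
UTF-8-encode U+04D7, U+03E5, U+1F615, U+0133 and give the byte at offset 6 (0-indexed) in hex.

0x98

U+04D7 → 2-byte form D3 97 at offsets 0–1.
U+03E5 → 2-byte form CF A5 at offsets 2–3.
U+1F615 → 4-byte form F0 9F 98 95 at offsets 4–7.
Offset 6 falls in char 3's range; it's byte 3 of F0 9F 98 95 = 0x98.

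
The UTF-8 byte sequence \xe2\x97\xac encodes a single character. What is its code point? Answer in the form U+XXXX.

U+25EC

Leading byte 0xE2 = 11100010 matches 1110xxxx → 3-byte sequence.
Byte 1: 0xE2 = 11100010, payload 0010 (4 bits).
Byte 2: 0x97 = 10010111 (10xxxxxx ✓), payload 010111.
Byte 3: 0xAC = 10101100 (10xxxxxx ✓), payload 101100.
Concatenate: 0010010111101100 = 0x25EC (16 bits → U+25EC).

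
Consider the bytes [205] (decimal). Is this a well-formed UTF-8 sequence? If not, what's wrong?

Leading byte 0xCD = 11001101 → 2-byte form, but only 1 byte is present.

invalid (sequence truncated)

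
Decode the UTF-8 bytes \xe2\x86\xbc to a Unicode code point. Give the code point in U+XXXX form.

Leading byte 0xE2 = 11100010 matches 1110xxxx → 3-byte sequence.
Byte 1: 0xE2 = 11100010, payload 0010 (4 bits).
Byte 2: 0x86 = 10000110 (10xxxxxx ✓), payload 000110.
Byte 3: 0xBC = 10111100 (10xxxxxx ✓), payload 111100.
Concatenate: 0010000110111100 = 0x21BC (16 bits → U+21BC).

U+21BC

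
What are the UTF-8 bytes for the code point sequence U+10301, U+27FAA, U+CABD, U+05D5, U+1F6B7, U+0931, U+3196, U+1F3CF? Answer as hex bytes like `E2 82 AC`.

U+10301: 4-byte form → F0 90 8C 81.
U+27FAA: 4-byte form → F0 A7 BE AA.
U+CABD: 3-byte form → EC AA BD.
U+05D5: 2-byte form → D7 95.
U+1F6B7: 4-byte form → F0 9F 9A B7.
U+0931: 3-byte form → E0 A4 B1.
U+3196: 3-byte form → E3 86 96.
U+1F3CF: 4-byte form → F0 9F 8F 8F.
Concatenated (27 bytes): F0 90 8C 81 F0 A7 BE AA EC AA BD D7 95 F0 9F 9A B7 E0 A4 B1 E3 86 96 F0 9F 8F 8F.

F0 90 8C 81 F0 A7 BE AA EC AA BD D7 95 F0 9F 9A B7 E0 A4 B1 E3 86 96 F0 9F 8F 8F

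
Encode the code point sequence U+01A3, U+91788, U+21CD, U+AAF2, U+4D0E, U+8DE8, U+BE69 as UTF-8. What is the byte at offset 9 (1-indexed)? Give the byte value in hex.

0x8D

1-indexed offset 9 is 0-indexed offset 8.
U+01A3 → 2-byte form C6 A3 at offsets 0–1.
U+91788 → 4-byte form F2 91 9E 88 at offsets 2–5.
U+21CD → 3-byte form E2 87 8D at offsets 6–8.
Offset 8 falls in char 3's range; it's byte 3 of E2 87 8D = 0x8D.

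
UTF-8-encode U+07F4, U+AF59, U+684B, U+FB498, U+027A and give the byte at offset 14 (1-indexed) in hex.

1-indexed offset 14 is 0-indexed offset 13.
U+07F4 → 2-byte form DF B4 at offsets 0–1.
U+AF59 → 3-byte form EA BD 99 at offsets 2–4.
U+684B → 3-byte form E6 A1 8B at offsets 5–7.
U+FB498 → 4-byte form F3 BB 92 98 at offsets 8–11.
U+027A → 2-byte form C9 BA at offsets 12–13.
Offset 13 falls in char 5's range; it's byte 2 of C9 BA = 0xBA.

0xBA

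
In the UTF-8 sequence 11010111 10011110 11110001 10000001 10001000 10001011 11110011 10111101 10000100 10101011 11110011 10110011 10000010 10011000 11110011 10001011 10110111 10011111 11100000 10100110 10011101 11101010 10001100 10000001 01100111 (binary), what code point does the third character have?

U+FD12B

Offset 0: leading byte 0xD7 = 11010111 → 2-byte char #1 = D7 9E.
Offset 2: leading byte 0xF1 = 11110001 → 4-byte char #2 = F1 81 88 8B.
Offset 6: leading byte 0xF3 = 11110011 → 4-byte char #3 = F3 BD 84 AB.
Leading byte 0xF3 = 11110011 matches 11110xxx → 4-byte sequence.
Byte 1: 0xF3 = 11110011, payload 011 (3 bits).
Byte 2: 0xBD = 10111101 (10xxxxxx ✓), payload 111101.
Byte 3: 0x84 = 10000100 (10xxxxxx ✓), payload 000100.
Byte 4: 0xAB = 10101011 (10xxxxxx ✓), payload 101011.
Concatenate: 011111101000100101011 = 0xFD12B (21 bits → U+FD12B).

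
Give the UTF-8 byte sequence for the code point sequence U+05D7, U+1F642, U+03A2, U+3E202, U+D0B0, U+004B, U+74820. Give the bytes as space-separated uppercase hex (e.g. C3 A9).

U+05D7: 2-byte form → D7 97.
U+1F642: 4-byte form → F0 9F 99 82.
U+03A2: 2-byte form → CE A2.
U+3E202: 4-byte form → F0 BE 88 82.
U+D0B0: 3-byte form → ED 82 B0.
U+004B: 1-byte form → 4B.
U+74820: 4-byte form → F1 B4 A0 A0.
Concatenated (20 bytes): D7 97 F0 9F 99 82 CE A2 F0 BE 88 82 ED 82 B0 4B F1 B4 A0 A0.

D7 97 F0 9F 99 82 CE A2 F0 BE 88 82 ED 82 B0 4B F1 B4 A0 A0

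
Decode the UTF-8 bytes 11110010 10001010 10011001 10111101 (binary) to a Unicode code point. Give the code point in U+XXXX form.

Leading byte 0xF2 = 11110010 matches 11110xxx → 4-byte sequence.
Byte 1: 0xF2 = 11110010, payload 010 (3 bits).
Byte 2: 0x8A = 10001010 (10xxxxxx ✓), payload 001010.
Byte 3: 0x99 = 10011001 (10xxxxxx ✓), payload 011001.
Byte 4: 0xBD = 10111101 (10xxxxxx ✓), payload 111101.
Concatenate: 010001010011001111101 = 0x8A67D (21 bits → U+8A67D).

U+8A67D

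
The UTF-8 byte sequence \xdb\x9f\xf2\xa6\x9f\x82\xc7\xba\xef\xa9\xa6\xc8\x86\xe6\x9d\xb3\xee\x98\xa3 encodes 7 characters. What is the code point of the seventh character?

Offset 0: leading byte 0xDB = 11011011 → 2-byte char #1 = DB 9F.
Offset 2: leading byte 0xF2 = 11110010 → 4-byte char #2 = F2 A6 9F 82.
Offset 6: leading byte 0xC7 = 11000111 → 2-byte char #3 = C7 BA.
Offset 8: leading byte 0xEF = 11101111 → 3-byte char #4 = EF A9 A6.
Offset 11: leading byte 0xC8 = 11001000 → 2-byte char #5 = C8 86.
Offset 13: leading byte 0xE6 = 11100110 → 3-byte char #6 = E6 9D B3.
Offset 16: leading byte 0xEE = 11101110 → 3-byte char #7 = EE 98 A3.
Leading byte 0xEE = 11101110 matches 1110xxxx → 3-byte sequence.
Byte 1: 0xEE = 11101110, payload 1110 (4 bits).
Byte 2: 0x98 = 10011000 (10xxxxxx ✓), payload 011000.
Byte 3: 0xA3 = 10100011 (10xxxxxx ✓), payload 100011.
Concatenate: 1110011000100011 = 0xE623 (16 bits → U+E623).

U+E623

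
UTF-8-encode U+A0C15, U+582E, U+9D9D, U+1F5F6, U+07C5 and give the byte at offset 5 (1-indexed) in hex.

1-indexed offset 5 is 0-indexed offset 4.
U+A0C15 → 4-byte form F2 A0 B0 95 at offsets 0–3.
U+582E → 3-byte form E5 A0 AE at offsets 4–6.
Offset 4 falls in char 2's range; it's byte 1 of E5 A0 AE = 0xE5.

0xE5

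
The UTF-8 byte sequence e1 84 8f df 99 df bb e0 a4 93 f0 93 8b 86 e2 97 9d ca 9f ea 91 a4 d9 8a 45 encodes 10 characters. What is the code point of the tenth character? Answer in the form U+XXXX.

U+0045

Offset 0: leading byte 0xE1 = 11100001 → 3-byte char #1 = E1 84 8F.
Offset 3: leading byte 0xDF = 11011111 → 2-byte char #2 = DF 99.
Offset 5: leading byte 0xDF = 11011111 → 2-byte char #3 = DF BB.
Offset 7: leading byte 0xE0 = 11100000 → 3-byte char #4 = E0 A4 93.
Offset 10: leading byte 0xF0 = 11110000 → 4-byte char #5 = F0 93 8B 86.
Offset 14: leading byte 0xE2 = 11100010 → 3-byte char #6 = E2 97 9D.
Offset 17: leading byte 0xCA = 11001010 → 2-byte char #7 = CA 9F.
Offset 19: leading byte 0xEA = 11101010 → 3-byte char #8 = EA 91 A4.
Offset 22: leading byte 0xD9 = 11011001 → 2-byte char #9 = D9 8A.
Offset 24: leading byte 0x45 = 01000101 → 1-byte char #10 = 45.
Leading byte 0x45 = 01000101 matches 0xxxxxxx → 1-byte sequence.
Byte 1: 0x45 = 01000101, payload 1000101 (7 bits).
Concatenate: 1000101 = 0x45 (7 bits → U+0045).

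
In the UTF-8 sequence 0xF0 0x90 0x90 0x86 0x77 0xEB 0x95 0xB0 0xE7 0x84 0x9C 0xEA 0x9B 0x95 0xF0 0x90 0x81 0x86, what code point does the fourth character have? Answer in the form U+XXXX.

Offset 0: leading byte 0xF0 = 11110000 → 4-byte char #1 = F0 90 90 86.
Offset 4: leading byte 0x77 = 01110111 → 1-byte char #2 = 77.
Offset 5: leading byte 0xEB = 11101011 → 3-byte char #3 = EB 95 B0.
Offset 8: leading byte 0xE7 = 11100111 → 3-byte char #4 = E7 84 9C.
Leading byte 0xE7 = 11100111 matches 1110xxxx → 3-byte sequence.
Byte 1: 0xE7 = 11100111, payload 0111 (4 bits).
Byte 2: 0x84 = 10000100 (10xxxxxx ✓), payload 000100.
Byte 3: 0x9C = 10011100 (10xxxxxx ✓), payload 011100.
Concatenate: 0111000100011100 = 0x711C (16 bits → U+711C).

U+711C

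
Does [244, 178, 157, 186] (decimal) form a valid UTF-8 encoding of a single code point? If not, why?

invalid (encodes a value above U+10FFFF)

Leading byte 0xF4 = 11110100 → 4-byte form.
Payload = 0x13277A, which exceeds U+10FFFF, the maximum Unicode code point. (Leading bytes F5–FF, or F4 followed by ≥ 0x90, are invalid.)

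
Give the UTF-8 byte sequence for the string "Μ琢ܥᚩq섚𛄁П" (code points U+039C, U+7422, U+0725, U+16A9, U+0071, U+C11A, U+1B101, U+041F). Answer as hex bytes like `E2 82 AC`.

CE 9C E7 90 A2 DC A5 E1 9A A9 71 EC 84 9A F0 9B 84 81 D0 9F

U+039C: 2-byte form → CE 9C.
U+7422: 3-byte form → E7 90 A2.
U+0725: 2-byte form → DC A5.
U+16A9: 3-byte form → E1 9A A9.
U+0071: 1-byte form → 71.
U+C11A: 3-byte form → EC 84 9A.
U+1B101: 4-byte form → F0 9B 84 81.
U+041F: 2-byte form → D0 9F.
Concatenated (20 bytes): CE 9C E7 90 A2 DC A5 E1 9A A9 71 EC 84 9A F0 9B 84 81 D0 9F.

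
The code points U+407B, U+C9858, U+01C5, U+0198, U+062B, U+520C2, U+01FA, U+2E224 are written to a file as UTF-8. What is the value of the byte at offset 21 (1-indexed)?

1-indexed offset 21 is 0-indexed offset 20.
U+407B → 3-byte form E4 81 BB at offsets 0–2.
U+C9858 → 4-byte form F3 89 A1 98 at offsets 3–6.
U+01C5 → 2-byte form C7 85 at offsets 7–8.
U+0198 → 2-byte form C6 98 at offsets 9–10.
U+062B → 2-byte form D8 AB at offsets 11–12.
U+520C2 → 4-byte form F1 92 83 82 at offsets 13–16.
U+01FA → 2-byte form C7 BA at offsets 17–18.
U+2E224 → 4-byte form F0 AE 88 A4 at offsets 19–22.
Offset 20 falls in char 8's range; it's byte 2 of F0 AE 88 A4 = 0xAE.

0xAE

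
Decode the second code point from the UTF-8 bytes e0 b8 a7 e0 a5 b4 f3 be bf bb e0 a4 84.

Offset 0: leading byte 0xE0 = 11100000 → 3-byte char #1 = E0 B8 A7.
Offset 3: leading byte 0xE0 = 11100000 → 3-byte char #2 = E0 A5 B4.
Leading byte 0xE0 = 11100000 matches 1110xxxx → 3-byte sequence.
Byte 1: 0xE0 = 11100000, payload 0000 (4 bits).
Byte 2: 0xA5 = 10100101 (10xxxxxx ✓), payload 100101.
Byte 3: 0xB4 = 10110100 (10xxxxxx ✓), payload 110100.
Concatenate: 0000100101110100 = 0x974 (16 bits → U+0974).

U+0974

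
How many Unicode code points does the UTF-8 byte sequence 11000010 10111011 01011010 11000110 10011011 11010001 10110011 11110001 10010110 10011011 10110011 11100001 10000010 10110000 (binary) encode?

Byte at offset 0: 0xC2 = 11000010 → 2-byte char (#1). Advance 2.
Byte at offset 2: 0x5A = 01011010 → 1-byte char (#2). Advance 1.
Byte at offset 3: 0xC6 = 11000110 → 2-byte char (#3). Advance 2.
Byte at offset 5: 0xD1 = 11010001 → 2-byte char (#4). Advance 2.
Byte at offset 7: 0xF1 = 11110001 → 4-byte char (#5). Advance 4.
Byte at offset 11: 0xE1 = 11100001 → 3-byte char (#6). Advance 3.
Reached end at offset 14 after 6 code points.

6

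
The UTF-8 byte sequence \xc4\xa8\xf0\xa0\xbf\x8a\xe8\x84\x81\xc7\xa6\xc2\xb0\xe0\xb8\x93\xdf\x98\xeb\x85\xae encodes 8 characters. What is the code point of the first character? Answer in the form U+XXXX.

Offset 0: leading byte 0xC4 = 11000100 → 2-byte char #1 = C4 A8.
Leading byte 0xC4 = 11000100 matches 110xxxxx → 2-byte sequence.
Byte 1: 0xC4 = 11000100, payload 00100 (5 bits).
Byte 2: 0xA8 = 10101000 (10xxxxxx ✓), payload 101000.
Concatenate: 00100101000 = 0x128 (11 bits → U+0128).

U+0128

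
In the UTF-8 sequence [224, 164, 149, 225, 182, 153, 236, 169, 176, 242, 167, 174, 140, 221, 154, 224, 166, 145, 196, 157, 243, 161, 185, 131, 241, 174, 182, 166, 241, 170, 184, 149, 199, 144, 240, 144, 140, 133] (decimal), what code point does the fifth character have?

U+075A

Offset 0: leading byte 0xE0 = 11100000 → 3-byte char #1 = E0 A4 95.
Offset 3: leading byte 0xE1 = 11100001 → 3-byte char #2 = E1 B6 99.
Offset 6: leading byte 0xEC = 11101100 → 3-byte char #3 = EC A9 B0.
Offset 9: leading byte 0xF2 = 11110010 → 4-byte char #4 = F2 A7 AE 8C.
Offset 13: leading byte 0xDD = 11011101 → 2-byte char #5 = DD 9A.
Leading byte 0xDD = 11011101 matches 110xxxxx → 2-byte sequence.
Byte 1: 0xDD = 11011101, payload 11101 (5 bits).
Byte 2: 0x9A = 10011010 (10xxxxxx ✓), payload 011010.
Concatenate: 11101011010 = 0x75A (11 bits → U+075A).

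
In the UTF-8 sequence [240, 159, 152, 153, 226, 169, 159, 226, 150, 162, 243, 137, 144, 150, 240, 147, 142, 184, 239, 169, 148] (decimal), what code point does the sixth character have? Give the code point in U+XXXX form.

Offset 0: leading byte 0xF0 = 11110000 → 4-byte char #1 = F0 9F 98 99.
Offset 4: leading byte 0xE2 = 11100010 → 3-byte char #2 = E2 A9 9F.
Offset 7: leading byte 0xE2 = 11100010 → 3-byte char #3 = E2 96 A2.
Offset 10: leading byte 0xF3 = 11110011 → 4-byte char #4 = F3 89 90 96.
Offset 14: leading byte 0xF0 = 11110000 → 4-byte char #5 = F0 93 8E B8.
Offset 18: leading byte 0xEF = 11101111 → 3-byte char #6 = EF A9 94.
Leading byte 0xEF = 11101111 matches 1110xxxx → 3-byte sequence.
Byte 1: 0xEF = 11101111, payload 1111 (4 bits).
Byte 2: 0xA9 = 10101001 (10xxxxxx ✓), payload 101001.
Byte 3: 0x94 = 10010100 (10xxxxxx ✓), payload 010100.
Concatenate: 1111101001010100 = 0xFA54 (16 bits → U+FA54).

U+FA54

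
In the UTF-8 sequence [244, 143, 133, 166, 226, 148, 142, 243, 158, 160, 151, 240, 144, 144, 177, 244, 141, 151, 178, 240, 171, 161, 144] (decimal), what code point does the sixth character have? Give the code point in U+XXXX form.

Offset 0: leading byte 0xF4 = 11110100 → 4-byte char #1 = F4 8F 85 A6.
Offset 4: leading byte 0xE2 = 11100010 → 3-byte char #2 = E2 94 8E.
Offset 7: leading byte 0xF3 = 11110011 → 4-byte char #3 = F3 9E A0 97.
Offset 11: leading byte 0xF0 = 11110000 → 4-byte char #4 = F0 90 90 B1.
Offset 15: leading byte 0xF4 = 11110100 → 4-byte char #5 = F4 8D 97 B2.
Offset 19: leading byte 0xF0 = 11110000 → 4-byte char #6 = F0 AB A1 90.
Leading byte 0xF0 = 11110000 matches 11110xxx → 4-byte sequence.
Byte 1: 0xF0 = 11110000, payload 000 (3 bits).
Byte 2: 0xAB = 10101011 (10xxxxxx ✓), payload 101011.
Byte 3: 0xA1 = 10100001 (10xxxxxx ✓), payload 100001.
Byte 4: 0x90 = 10010000 (10xxxxxx ✓), payload 010000.
Concatenate: 000101011100001010000 = 0x2B850 (21 bits → U+2B850).

U+2B850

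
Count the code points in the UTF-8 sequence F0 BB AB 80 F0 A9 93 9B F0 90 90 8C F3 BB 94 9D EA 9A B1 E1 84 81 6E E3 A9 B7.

Byte at offset 0: 0xF0 = 11110000 → 4-byte char (#1). Advance 4.
Byte at offset 4: 0xF0 = 11110000 → 4-byte char (#2). Advance 4.
Byte at offset 8: 0xF0 = 11110000 → 4-byte char (#3). Advance 4.
Byte at offset 12: 0xF3 = 11110011 → 4-byte char (#4). Advance 4.
Byte at offset 16: 0xEA = 11101010 → 3-byte char (#5). Advance 3.
Byte at offset 19: 0xE1 = 11100001 → 3-byte char (#6). Advance 3.
Byte at offset 22: 0x6E = 01101110 → 1-byte char (#7). Advance 1.
Byte at offset 23: 0xE3 = 11100011 → 3-byte char (#8). Advance 3.
Reached end at offset 26 after 8 code points.

8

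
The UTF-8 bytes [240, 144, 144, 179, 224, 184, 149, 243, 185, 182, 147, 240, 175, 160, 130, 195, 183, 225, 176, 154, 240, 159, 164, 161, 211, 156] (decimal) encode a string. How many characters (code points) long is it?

8

Byte at offset 0: 0xF0 = 11110000 → 4-byte char (#1). Advance 4.
Byte at offset 4: 0xE0 = 11100000 → 3-byte char (#2). Advance 3.
Byte at offset 7: 0xF3 = 11110011 → 4-byte char (#3). Advance 4.
Byte at offset 11: 0xF0 = 11110000 → 4-byte char (#4). Advance 4.
Byte at offset 15: 0xC3 = 11000011 → 2-byte char (#5). Advance 2.
Byte at offset 17: 0xE1 = 11100001 → 3-byte char (#6). Advance 3.
Byte at offset 20: 0xF0 = 11110000 → 4-byte char (#7). Advance 4.
Byte at offset 24: 0xD3 = 11010011 → 2-byte char (#8). Advance 2.
Reached end at offset 26 after 8 code points.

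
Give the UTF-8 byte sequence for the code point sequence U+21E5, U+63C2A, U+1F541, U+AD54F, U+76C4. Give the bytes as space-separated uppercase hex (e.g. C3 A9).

U+21E5: 3-byte form → E2 87 A5.
U+63C2A: 4-byte form → F1 A3 B0 AA.
U+1F541: 4-byte form → F0 9F 95 81.
U+AD54F: 4-byte form → F2 AD 95 8F.
U+76C4: 3-byte form → E7 9B 84.
Concatenated (18 bytes): E2 87 A5 F1 A3 B0 AA F0 9F 95 81 F2 AD 95 8F E7 9B 84.

E2 87 A5 F1 A3 B0 AA F0 9F 95 81 F2 AD 95 8F E7 9B 84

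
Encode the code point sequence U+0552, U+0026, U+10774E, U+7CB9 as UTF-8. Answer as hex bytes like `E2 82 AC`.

D5 92 26 F4 87 9D 8E E7 B2 B9

U+0552: 2-byte form → D5 92.
U+0026: 1-byte form → 26.
U+10774E: 4-byte form → F4 87 9D 8E.
U+7CB9: 3-byte form → E7 B2 B9.
Concatenated (10 bytes): D5 92 26 F4 87 9D 8E E7 B2 B9.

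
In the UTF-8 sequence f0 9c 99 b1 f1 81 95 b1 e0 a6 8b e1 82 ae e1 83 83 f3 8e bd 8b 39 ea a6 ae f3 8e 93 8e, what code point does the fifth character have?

Offset 0: leading byte 0xF0 = 11110000 → 4-byte char #1 = F0 9C 99 B1.
Offset 4: leading byte 0xF1 = 11110001 → 4-byte char #2 = F1 81 95 B1.
Offset 8: leading byte 0xE0 = 11100000 → 3-byte char #3 = E0 A6 8B.
Offset 11: leading byte 0xE1 = 11100001 → 3-byte char #4 = E1 82 AE.
Offset 14: leading byte 0xE1 = 11100001 → 3-byte char #5 = E1 83 83.
Leading byte 0xE1 = 11100001 matches 1110xxxx → 3-byte sequence.
Byte 1: 0xE1 = 11100001, payload 0001 (4 bits).
Byte 2: 0x83 = 10000011 (10xxxxxx ✓), payload 000011.
Byte 3: 0x83 = 10000011 (10xxxxxx ✓), payload 000011.
Concatenate: 0001000011000011 = 0x10C3 (16 bits → U+10C3).

U+10C3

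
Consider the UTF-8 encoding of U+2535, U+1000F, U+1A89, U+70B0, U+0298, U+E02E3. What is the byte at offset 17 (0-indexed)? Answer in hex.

0x8B

U+2535 → 3-byte form E2 94 B5 at offsets 0–2.
U+1000F → 4-byte form F0 90 80 8F at offsets 3–6.
U+1A89 → 3-byte form E1 AA 89 at offsets 7–9.
U+70B0 → 3-byte form E7 82 B0 at offsets 10–12.
U+0298 → 2-byte form CA 98 at offsets 13–14.
U+E02E3 → 4-byte form F3 A0 8B A3 at offsets 15–18.
Offset 17 falls in char 6's range; it's byte 3 of F3 A0 8B A3 = 0x8B.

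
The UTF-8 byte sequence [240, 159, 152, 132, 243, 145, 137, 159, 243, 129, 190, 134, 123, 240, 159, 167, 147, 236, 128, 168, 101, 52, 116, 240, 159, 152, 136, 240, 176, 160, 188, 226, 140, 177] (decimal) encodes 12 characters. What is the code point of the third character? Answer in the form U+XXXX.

U+C1F86

Offset 0: leading byte 0xF0 = 11110000 → 4-byte char #1 = F0 9F 98 84.
Offset 4: leading byte 0xF3 = 11110011 → 4-byte char #2 = F3 91 89 9F.
Offset 8: leading byte 0xF3 = 11110011 → 4-byte char #3 = F3 81 BE 86.
Leading byte 0xF3 = 11110011 matches 11110xxx → 4-byte sequence.
Byte 1: 0xF3 = 11110011, payload 011 (3 bits).
Byte 2: 0x81 = 10000001 (10xxxxxx ✓), payload 000001.
Byte 3: 0xBE = 10111110 (10xxxxxx ✓), payload 111110.
Byte 4: 0x86 = 10000110 (10xxxxxx ✓), payload 000110.
Concatenate: 011000001111110000110 = 0xC1F86 (21 bits → U+C1F86).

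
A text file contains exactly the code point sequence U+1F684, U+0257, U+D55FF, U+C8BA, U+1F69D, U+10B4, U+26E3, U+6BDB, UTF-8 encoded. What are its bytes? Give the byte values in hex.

U+1F684: 4-byte form → F0 9F 9A 84.
U+0257: 2-byte form → C9 97.
U+D55FF: 4-byte form → F3 95 97 BF.
U+C8BA: 3-byte form → EC A2 BA.
U+1F69D: 4-byte form → F0 9F 9A 9D.
U+10B4: 3-byte form → E1 82 B4.
U+26E3: 3-byte form → E2 9B A3.
U+6BDB: 3-byte form → E6 AF 9B.
Concatenated (26 bytes): F0 9F 9A 84 C9 97 F3 95 97 BF EC A2 BA F0 9F 9A 9D E1 82 B4 E2 9B A3 E6 AF 9B.

F0 9F 9A 84 C9 97 F3 95 97 BF EC A2 BA F0 9F 9A 9D E1 82 B4 E2 9B A3 E6 AF 9B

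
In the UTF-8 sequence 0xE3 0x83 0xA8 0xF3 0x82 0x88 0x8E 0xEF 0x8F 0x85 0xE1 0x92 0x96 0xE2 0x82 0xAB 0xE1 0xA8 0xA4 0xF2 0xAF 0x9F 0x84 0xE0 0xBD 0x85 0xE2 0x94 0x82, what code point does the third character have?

Offset 0: leading byte 0xE3 = 11100011 → 3-byte char #1 = E3 83 A8.
Offset 3: leading byte 0xF3 = 11110011 → 4-byte char #2 = F3 82 88 8E.
Offset 7: leading byte 0xEF = 11101111 → 3-byte char #3 = EF 8F 85.
Leading byte 0xEF = 11101111 matches 1110xxxx → 3-byte sequence.
Byte 1: 0xEF = 11101111, payload 1111 (4 bits).
Byte 2: 0x8F = 10001111 (10xxxxxx ✓), payload 001111.
Byte 3: 0x85 = 10000101 (10xxxxxx ✓), payload 000101.
Concatenate: 1111001111000101 = 0xF3C5 (16 bits → U+F3C5).

U+F3C5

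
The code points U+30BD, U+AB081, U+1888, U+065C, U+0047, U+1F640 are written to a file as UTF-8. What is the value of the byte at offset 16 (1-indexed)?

0x99

1-indexed offset 16 is 0-indexed offset 15.
U+30BD → 3-byte form E3 82 BD at offsets 0–2.
U+AB081 → 4-byte form F2 AB 82 81 at offsets 3–6.
U+1888 → 3-byte form E1 A2 88 at offsets 7–9.
U+065C → 2-byte form D9 9C at offsets 10–11.
U+0047 → 1-byte form 47 at offsets 12–12.
U+1F640 → 4-byte form F0 9F 99 80 at offsets 13–16.
Offset 15 falls in char 6's range; it's byte 3 of F0 9F 99 80 = 0x99.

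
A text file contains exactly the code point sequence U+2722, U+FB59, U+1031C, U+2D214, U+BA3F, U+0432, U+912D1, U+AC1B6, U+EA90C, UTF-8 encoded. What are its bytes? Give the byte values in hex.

E2 9C A2 EF AD 99 F0 90 8C 9C F0 AD 88 94 EB A8 BF D0 B2 F2 91 8B 91 F2 AC 86 B6 F3 AA A4 8C

U+2722: 3-byte form → E2 9C A2.
U+FB59: 3-byte form → EF AD 99.
U+1031C: 4-byte form → F0 90 8C 9C.
U+2D214: 4-byte form → F0 AD 88 94.
U+BA3F: 3-byte form → EB A8 BF.
U+0432: 2-byte form → D0 B2.
U+912D1: 4-byte form → F2 91 8B 91.
U+AC1B6: 4-byte form → F2 AC 86 B6.
U+EA90C: 4-byte form → F3 AA A4 8C.
Concatenated (31 bytes): E2 9C A2 EF AD 99 F0 90 8C 9C F0 AD 88 94 EB A8 BF D0 B2 F2 91 8B 91 F2 AC 86 B6 F3 AA A4 8C.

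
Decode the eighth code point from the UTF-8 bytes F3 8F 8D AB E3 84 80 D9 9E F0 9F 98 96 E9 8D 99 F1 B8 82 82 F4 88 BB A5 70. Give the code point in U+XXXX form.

Offset 0: leading byte 0xF3 = 11110011 → 4-byte char #1 = F3 8F 8D AB.
Offset 4: leading byte 0xE3 = 11100011 → 3-byte char #2 = E3 84 80.
Offset 7: leading byte 0xD9 = 11011001 → 2-byte char #3 = D9 9E.
Offset 9: leading byte 0xF0 = 11110000 → 4-byte char #4 = F0 9F 98 96.
Offset 13: leading byte 0xE9 = 11101001 → 3-byte char #5 = E9 8D 99.
Offset 16: leading byte 0xF1 = 11110001 → 4-byte char #6 = F1 B8 82 82.
Offset 20: leading byte 0xF4 = 11110100 → 4-byte char #7 = F4 88 BB A5.
Offset 24: leading byte 0x70 = 01110000 → 1-byte char #8 = 70.
Leading byte 0x70 = 01110000 matches 0xxxxxxx → 1-byte sequence.
Byte 1: 0x70 = 01110000, payload 1110000 (7 bits).
Concatenate: 1110000 = 0x70 (7 bits → U+0070).

U+0070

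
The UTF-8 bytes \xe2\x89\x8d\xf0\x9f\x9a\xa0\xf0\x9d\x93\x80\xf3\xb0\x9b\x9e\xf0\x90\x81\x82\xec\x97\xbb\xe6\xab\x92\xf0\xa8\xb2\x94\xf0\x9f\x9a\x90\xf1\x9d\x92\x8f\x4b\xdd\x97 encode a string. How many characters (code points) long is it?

Byte at offset 0: 0xE2 = 11100010 → 3-byte char (#1). Advance 3.
Byte at offset 3: 0xF0 = 11110000 → 4-byte char (#2). Advance 4.
Byte at offset 7: 0xF0 = 11110000 → 4-byte char (#3). Advance 4.
Byte at offset 11: 0xF3 = 11110011 → 4-byte char (#4). Advance 4.
Byte at offset 15: 0xF0 = 11110000 → 4-byte char (#5). Advance 4.
Byte at offset 19: 0xEC = 11101100 → 3-byte char (#6). Advance 3.
Byte at offset 22: 0xE6 = 11100110 → 3-byte char (#7). Advance 3.
Byte at offset 25: 0xF0 = 11110000 → 4-byte char (#8). Advance 4.
Byte at offset 29: 0xF0 = 11110000 → 4-byte char (#9). Advance 4.
Byte at offset 33: 0xF1 = 11110001 → 4-byte char (#10). Advance 4.
Byte at offset 37: 0x4B = 01001011 → 1-byte char (#11). Advance 1.
Byte at offset 38: 0xDD = 11011101 → 2-byte char (#12). Advance 2.
Reached end at offset 40 after 12 code points.

12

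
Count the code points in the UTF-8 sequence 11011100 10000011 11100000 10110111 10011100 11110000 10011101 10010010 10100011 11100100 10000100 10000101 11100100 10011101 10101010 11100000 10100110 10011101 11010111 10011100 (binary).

Byte at offset 0: 0xDC = 11011100 → 2-byte char (#1). Advance 2.
Byte at offset 2: 0xE0 = 11100000 → 3-byte char (#2). Advance 3.
Byte at offset 5: 0xF0 = 11110000 → 4-byte char (#3). Advance 4.
Byte at offset 9: 0xE4 = 11100100 → 3-byte char (#4). Advance 3.
Byte at offset 12: 0xE4 = 11100100 → 3-byte char (#5). Advance 3.
Byte at offset 15: 0xE0 = 11100000 → 3-byte char (#6). Advance 3.
Byte at offset 18: 0xD7 = 11010111 → 2-byte char (#7). Advance 2.
Reached end at offset 20 after 7 code points.

7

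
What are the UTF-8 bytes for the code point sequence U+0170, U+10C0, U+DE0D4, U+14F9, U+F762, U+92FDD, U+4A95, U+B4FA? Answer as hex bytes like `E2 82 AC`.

C5 B0 E1 83 80 F3 9E 83 94 E1 93 B9 EF 9D A2 F2 92 BF 9D E4 AA 95 EB 93 BA

U+0170: 2-byte form → C5 B0.
U+10C0: 3-byte form → E1 83 80.
U+DE0D4: 4-byte form → F3 9E 83 94.
U+14F9: 3-byte form → E1 93 B9.
U+F762: 3-byte form → EF 9D A2.
U+92FDD: 4-byte form → F2 92 BF 9D.
U+4A95: 3-byte form → E4 AA 95.
U+B4FA: 3-byte form → EB 93 BA.
Concatenated (25 bytes): C5 B0 E1 83 80 F3 9E 83 94 E1 93 B9 EF 9D A2 F2 92 BF 9D E4 AA 95 EB 93 BA.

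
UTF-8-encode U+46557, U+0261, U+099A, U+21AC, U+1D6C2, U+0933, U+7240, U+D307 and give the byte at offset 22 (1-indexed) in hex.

1-indexed offset 22 is 0-indexed offset 21.
U+46557 → 4-byte form F1 86 95 97 at offsets 0–3.
U+0261 → 2-byte form C9 A1 at offsets 4–5.
U+099A → 3-byte form E0 A6 9A at offsets 6–8.
U+21AC → 3-byte form E2 86 AC at offsets 9–11.
U+1D6C2 → 4-byte form F0 9D 9B 82 at offsets 12–15.
U+0933 → 3-byte form E0 A4 B3 at offsets 16–18.
U+7240 → 3-byte form E7 89 80 at offsets 19–21.
Offset 21 falls in char 7's range; it's byte 3 of E7 89 80 = 0x80.

0x80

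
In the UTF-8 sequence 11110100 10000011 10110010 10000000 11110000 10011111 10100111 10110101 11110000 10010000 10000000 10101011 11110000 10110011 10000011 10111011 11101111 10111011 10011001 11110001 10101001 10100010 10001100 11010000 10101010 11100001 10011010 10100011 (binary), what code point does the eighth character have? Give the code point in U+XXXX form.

Offset 0: leading byte 0xF4 = 11110100 → 4-byte char #1 = F4 83 B2 80.
Offset 4: leading byte 0xF0 = 11110000 → 4-byte char #2 = F0 9F A7 B5.
Offset 8: leading byte 0xF0 = 11110000 → 4-byte char #3 = F0 90 80 AB.
Offset 12: leading byte 0xF0 = 11110000 → 4-byte char #4 = F0 B3 83 BB.
Offset 16: leading byte 0xEF = 11101111 → 3-byte char #5 = EF BB 99.
Offset 19: leading byte 0xF1 = 11110001 → 4-byte char #6 = F1 A9 A2 8C.
Offset 23: leading byte 0xD0 = 11010000 → 2-byte char #7 = D0 AA.
Offset 25: leading byte 0xE1 = 11100001 → 3-byte char #8 = E1 9A A3.
Leading byte 0xE1 = 11100001 matches 1110xxxx → 3-byte sequence.
Byte 1: 0xE1 = 11100001, payload 0001 (4 bits).
Byte 2: 0x9A = 10011010 (10xxxxxx ✓), payload 011010.
Byte 3: 0xA3 = 10100011 (10xxxxxx ✓), payload 100011.
Concatenate: 0001011010100011 = 0x16A3 (16 bits → U+16A3).

U+16A3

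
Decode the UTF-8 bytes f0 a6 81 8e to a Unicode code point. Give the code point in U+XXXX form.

Leading byte 0xF0 = 11110000 matches 11110xxx → 4-byte sequence.
Byte 1: 0xF0 = 11110000, payload 000 (3 bits).
Byte 2: 0xA6 = 10100110 (10xxxxxx ✓), payload 100110.
Byte 3: 0x81 = 10000001 (10xxxxxx ✓), payload 000001.
Byte 4: 0x8E = 10001110 (10xxxxxx ✓), payload 001110.
Concatenate: 000100110000001001110 = 0x2604E (21 bits → U+2604E).

U+2604E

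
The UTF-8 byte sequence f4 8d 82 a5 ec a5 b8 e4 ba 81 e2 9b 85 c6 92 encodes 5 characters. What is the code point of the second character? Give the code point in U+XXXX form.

Offset 0: leading byte 0xF4 = 11110100 → 4-byte char #1 = F4 8D 82 A5.
Offset 4: leading byte 0xEC = 11101100 → 3-byte char #2 = EC A5 B8.
Leading byte 0xEC = 11101100 matches 1110xxxx → 3-byte sequence.
Byte 1: 0xEC = 11101100, payload 1100 (4 bits).
Byte 2: 0xA5 = 10100101 (10xxxxxx ✓), payload 100101.
Byte 3: 0xB8 = 10111000 (10xxxxxx ✓), payload 111000.
Concatenate: 1100100101111000 = 0xC978 (16 bits → U+C978).

U+C978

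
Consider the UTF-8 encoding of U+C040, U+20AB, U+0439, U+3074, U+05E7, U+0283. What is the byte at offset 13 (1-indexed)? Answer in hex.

0xA7

1-indexed offset 13 is 0-indexed offset 12.
U+C040 → 3-byte form EC 81 80 at offsets 0–2.
U+20AB → 3-byte form E2 82 AB at offsets 3–5.
U+0439 → 2-byte form D0 B9 at offsets 6–7.
U+3074 → 3-byte form E3 81 B4 at offsets 8–10.
U+05E7 → 2-byte form D7 A7 at offsets 11–12.
Offset 12 falls in char 5's range; it's byte 2 of D7 A7 = 0xA7.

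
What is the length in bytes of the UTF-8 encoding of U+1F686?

U+1F686 = 0x1F686. UTF-8 uses 1 byte below 0x80, 2 below 0x800, 3 below 0x10000, 4 up to 0x10FFFF. 0x1F686 is in U+10000–U+10FFFF → 4 bytes.

4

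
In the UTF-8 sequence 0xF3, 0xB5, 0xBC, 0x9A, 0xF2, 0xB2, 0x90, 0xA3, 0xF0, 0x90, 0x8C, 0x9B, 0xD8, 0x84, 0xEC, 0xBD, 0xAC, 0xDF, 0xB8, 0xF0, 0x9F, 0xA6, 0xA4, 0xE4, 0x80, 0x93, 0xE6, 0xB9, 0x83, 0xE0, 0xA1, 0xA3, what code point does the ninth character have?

U+6E43

Offset 0: leading byte 0xF3 = 11110011 → 4-byte char #1 = F3 B5 BC 9A.
Offset 4: leading byte 0xF2 = 11110010 → 4-byte char #2 = F2 B2 90 A3.
Offset 8: leading byte 0xF0 = 11110000 → 4-byte char #3 = F0 90 8C 9B.
Offset 12: leading byte 0xD8 = 11011000 → 2-byte char #4 = D8 84.
Offset 14: leading byte 0xEC = 11101100 → 3-byte char #5 = EC BD AC.
Offset 17: leading byte 0xDF = 11011111 → 2-byte char #6 = DF B8.
Offset 19: leading byte 0xF0 = 11110000 → 4-byte char #7 = F0 9F A6 A4.
Offset 23: leading byte 0xE4 = 11100100 → 3-byte char #8 = E4 80 93.
Offset 26: leading byte 0xE6 = 11100110 → 3-byte char #9 = E6 B9 83.
Leading byte 0xE6 = 11100110 matches 1110xxxx → 3-byte sequence.
Byte 1: 0xE6 = 11100110, payload 0110 (4 bits).
Byte 2: 0xB9 = 10111001 (10xxxxxx ✓), payload 111001.
Byte 3: 0x83 = 10000011 (10xxxxxx ✓), payload 000011.
Concatenate: 0110111001000011 = 0x6E43 (16 bits → U+6E43).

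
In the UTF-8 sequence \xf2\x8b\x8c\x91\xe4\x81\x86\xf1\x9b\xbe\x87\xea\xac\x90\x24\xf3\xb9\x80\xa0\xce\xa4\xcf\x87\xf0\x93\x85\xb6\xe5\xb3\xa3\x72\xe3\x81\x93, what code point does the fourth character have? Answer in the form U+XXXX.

Offset 0: leading byte 0xF2 = 11110010 → 4-byte char #1 = F2 8B 8C 91.
Offset 4: leading byte 0xE4 = 11100100 → 3-byte char #2 = E4 81 86.
Offset 7: leading byte 0xF1 = 11110001 → 4-byte char #3 = F1 9B BE 87.
Offset 11: leading byte 0xEA = 11101010 → 3-byte char #4 = EA AC 90.
Leading byte 0xEA = 11101010 matches 1110xxxx → 3-byte sequence.
Byte 1: 0xEA = 11101010, payload 1010 (4 bits).
Byte 2: 0xAC = 10101100 (10xxxxxx ✓), payload 101100.
Byte 3: 0x90 = 10010000 (10xxxxxx ✓), payload 010000.
Concatenate: 1010101100010000 = 0xAB10 (16 bits → U+AB10).

U+AB10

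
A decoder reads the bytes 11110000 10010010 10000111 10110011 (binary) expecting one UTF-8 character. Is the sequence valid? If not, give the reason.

Leading byte 0xF0 = 11110000 → 4-byte form.
Continuation bytes 0x92=10010010, 0x87=10000111, 0xB3=10110011 all match 10xxxxxx.
Decoded value 0x121F3 is ≥ 0x10000 (shortest form) and not a surrogate.

valid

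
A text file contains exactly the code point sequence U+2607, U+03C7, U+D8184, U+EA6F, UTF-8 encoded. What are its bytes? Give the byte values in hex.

E2 98 87 CF 87 F3 98 86 84 EE A9 AF

U+2607: 3-byte form → E2 98 87.
U+03C7: 2-byte form → CF 87.
U+D8184: 4-byte form → F3 98 86 84.
U+EA6F: 3-byte form → EE A9 AF.
Concatenated (12 bytes): E2 98 87 CF 87 F3 98 86 84 EE A9 AF.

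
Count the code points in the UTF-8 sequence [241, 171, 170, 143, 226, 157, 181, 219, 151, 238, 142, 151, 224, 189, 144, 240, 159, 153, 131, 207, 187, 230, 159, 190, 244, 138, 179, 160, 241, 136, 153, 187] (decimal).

10

Byte at offset 0: 0xF1 = 11110001 → 4-byte char (#1). Advance 4.
Byte at offset 4: 0xE2 = 11100010 → 3-byte char (#2). Advance 3.
Byte at offset 7: 0xDB = 11011011 → 2-byte char (#3). Advance 2.
Byte at offset 9: 0xEE = 11101110 → 3-byte char (#4). Advance 3.
Byte at offset 12: 0xE0 = 11100000 → 3-byte char (#5). Advance 3.
Byte at offset 15: 0xF0 = 11110000 → 4-byte char (#6). Advance 4.
Byte at offset 19: 0xCF = 11001111 → 2-byte char (#7). Advance 2.
Byte at offset 21: 0xE6 = 11100110 → 3-byte char (#8). Advance 3.
Byte at offset 24: 0xF4 = 11110100 → 4-byte char (#9). Advance 4.
Byte at offset 28: 0xF1 = 11110001 → 4-byte char (#10). Advance 4.
Reached end at offset 32 after 10 code points.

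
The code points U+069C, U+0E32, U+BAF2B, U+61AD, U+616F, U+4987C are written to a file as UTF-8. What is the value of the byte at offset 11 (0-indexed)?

U+069C → 2-byte form DA 9C at offsets 0–1.
U+0E32 → 3-byte form E0 B8 B2 at offsets 2–4.
U+BAF2B → 4-byte form F2 BA BC AB at offsets 5–8.
U+61AD → 3-byte form E6 86 AD at offsets 9–11.
Offset 11 falls in char 4's range; it's byte 3 of E6 86 AD = 0xAD.

0xAD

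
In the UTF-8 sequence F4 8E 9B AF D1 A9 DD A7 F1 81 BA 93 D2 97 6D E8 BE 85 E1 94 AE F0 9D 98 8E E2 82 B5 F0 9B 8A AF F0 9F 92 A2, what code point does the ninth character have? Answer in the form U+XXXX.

U+1D60E

Offset 0: leading byte 0xF4 = 11110100 → 4-byte char #1 = F4 8E 9B AF.
Offset 4: leading byte 0xD1 = 11010001 → 2-byte char #2 = D1 A9.
Offset 6: leading byte 0xDD = 11011101 → 2-byte char #3 = DD A7.
Offset 8: leading byte 0xF1 = 11110001 → 4-byte char #4 = F1 81 BA 93.
Offset 12: leading byte 0xD2 = 11010010 → 2-byte char #5 = D2 97.
Offset 14: leading byte 0x6D = 01101101 → 1-byte char #6 = 6D.
Offset 15: leading byte 0xE8 = 11101000 → 3-byte char #7 = E8 BE 85.
Offset 18: leading byte 0xE1 = 11100001 → 3-byte char #8 = E1 94 AE.
Offset 21: leading byte 0xF0 = 11110000 → 4-byte char #9 = F0 9D 98 8E.
Leading byte 0xF0 = 11110000 matches 11110xxx → 4-byte sequence.
Byte 1: 0xF0 = 11110000, payload 000 (3 bits).
Byte 2: 0x9D = 10011101 (10xxxxxx ✓), payload 011101.
Byte 3: 0x98 = 10011000 (10xxxxxx ✓), payload 011000.
Byte 4: 0x8E = 10001110 (10xxxxxx ✓), payload 001110.
Concatenate: 000011101011000001110 = 0x1D60E (21 bits → U+1D60E).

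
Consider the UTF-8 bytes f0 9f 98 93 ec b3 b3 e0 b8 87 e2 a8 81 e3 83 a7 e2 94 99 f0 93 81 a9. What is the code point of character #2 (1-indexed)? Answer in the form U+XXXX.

Offset 0: leading byte 0xF0 = 11110000 → 4-byte char #1 = F0 9F 98 93.
Offset 4: leading byte 0xEC = 11101100 → 3-byte char #2 = EC B3 B3.
Leading byte 0xEC = 11101100 matches 1110xxxx → 3-byte sequence.
Byte 1: 0xEC = 11101100, payload 1100 (4 bits).
Byte 2: 0xB3 = 10110011 (10xxxxxx ✓), payload 110011.
Byte 3: 0xB3 = 10110011 (10xxxxxx ✓), payload 110011.
Concatenate: 1100110011110011 = 0xCCF3 (16 bits → U+CCF3).

U+CCF3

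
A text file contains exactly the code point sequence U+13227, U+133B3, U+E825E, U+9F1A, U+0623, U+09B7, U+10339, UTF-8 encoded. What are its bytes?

F0 93 88 A7 F0 93 8E B3 F3 A8 89 9E E9 BC 9A D8 A3 E0 A6 B7 F0 90 8C B9

U+13227: 4-byte form → F0 93 88 A7.
U+133B3: 4-byte form → F0 93 8E B3.
U+E825E: 4-byte form → F3 A8 89 9E.
U+9F1A: 3-byte form → E9 BC 9A.
U+0623: 2-byte form → D8 A3.
U+09B7: 3-byte form → E0 A6 B7.
U+10339: 4-byte form → F0 90 8C B9.
Concatenated (24 bytes): F0 93 88 A7 F0 93 8E B3 F3 A8 89 9E E9 BC 9A D8 A3 E0 A6 B7 F0 90 8C B9.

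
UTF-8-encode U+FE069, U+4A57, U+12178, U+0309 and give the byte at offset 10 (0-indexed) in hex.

U+FE069 → 4-byte form F3 BE 81 A9 at offsets 0–3.
U+4A57 → 3-byte form E4 A9 97 at offsets 4–6.
U+12178 → 4-byte form F0 92 85 B8 at offsets 7–10.
Offset 10 falls in char 3's range; it's byte 4 of F0 92 85 B8 = 0xB8.

0xB8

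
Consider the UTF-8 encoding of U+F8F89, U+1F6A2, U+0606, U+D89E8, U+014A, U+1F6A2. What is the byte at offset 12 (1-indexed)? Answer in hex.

0x98

1-indexed offset 12 is 0-indexed offset 11.
U+F8F89 → 4-byte form F3 B8 BE 89 at offsets 0–3.
U+1F6A2 → 4-byte form F0 9F 9A A2 at offsets 4–7.
U+0606 → 2-byte form D8 86 at offsets 8–9.
U+D89E8 → 4-byte form F3 98 A7 A8 at offsets 10–13.
Offset 11 falls in char 4's range; it's byte 2 of F3 98 A7 A8 = 0x98.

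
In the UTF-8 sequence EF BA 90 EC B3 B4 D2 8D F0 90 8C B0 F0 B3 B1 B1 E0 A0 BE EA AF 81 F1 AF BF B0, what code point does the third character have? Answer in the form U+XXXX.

U+048D

Offset 0: leading byte 0xEF = 11101111 → 3-byte char #1 = EF BA 90.
Offset 3: leading byte 0xEC = 11101100 → 3-byte char #2 = EC B3 B4.
Offset 6: leading byte 0xD2 = 11010010 → 2-byte char #3 = D2 8D.
Leading byte 0xD2 = 11010010 matches 110xxxxx → 2-byte sequence.
Byte 1: 0xD2 = 11010010, payload 10010 (5 bits).
Byte 2: 0x8D = 10001101 (10xxxxxx ✓), payload 001101.
Concatenate: 10010001101 = 0x48D (11 bits → U+048D).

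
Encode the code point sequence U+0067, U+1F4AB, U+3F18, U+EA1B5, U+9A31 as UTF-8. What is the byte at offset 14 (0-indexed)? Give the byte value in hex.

0xB1

U+0067 → 1-byte form 67 at offsets 0–0.
U+1F4AB → 4-byte form F0 9F 92 AB at offsets 1–4.
U+3F18 → 3-byte form E3 BC 98 at offsets 5–7.
U+EA1B5 → 4-byte form F3 AA 86 B5 at offsets 8–11.
U+9A31 → 3-byte form E9 A8 B1 at offsets 12–14.
Offset 14 falls in char 5's range; it's byte 3 of E9 A8 B1 = 0xB1.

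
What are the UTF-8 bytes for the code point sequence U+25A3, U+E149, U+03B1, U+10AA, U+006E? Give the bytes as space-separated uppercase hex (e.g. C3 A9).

E2 96 A3 EE 85 89 CE B1 E1 82 AA 6E

U+25A3: 3-byte form → E2 96 A3.
U+E149: 3-byte form → EE 85 89.
U+03B1: 2-byte form → CE B1.
U+10AA: 3-byte form → E1 82 AA.
U+006E: 1-byte form → 6E.
Concatenated (12 bytes): E2 96 A3 EE 85 89 CE B1 E1 82 AA 6E.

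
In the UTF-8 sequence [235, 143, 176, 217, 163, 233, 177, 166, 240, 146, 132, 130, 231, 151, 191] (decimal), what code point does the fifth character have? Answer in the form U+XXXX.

U+75FF

Offset 0: leading byte 0xEB = 11101011 → 3-byte char #1 = EB 8F B0.
Offset 3: leading byte 0xD9 = 11011001 → 2-byte char #2 = D9 A3.
Offset 5: leading byte 0xE9 = 11101001 → 3-byte char #3 = E9 B1 A6.
Offset 8: leading byte 0xF0 = 11110000 → 4-byte char #4 = F0 92 84 82.
Offset 12: leading byte 0xE7 = 11100111 → 3-byte char #5 = E7 97 BF.
Leading byte 0xE7 = 11100111 matches 1110xxxx → 3-byte sequence.
Byte 1: 0xE7 = 11100111, payload 0111 (4 bits).
Byte 2: 0x97 = 10010111 (10xxxxxx ✓), payload 010111.
Byte 3: 0xBF = 10111111 (10xxxxxx ✓), payload 111111.
Concatenate: 0111010111111111 = 0x75FF (16 bits → U+75FF).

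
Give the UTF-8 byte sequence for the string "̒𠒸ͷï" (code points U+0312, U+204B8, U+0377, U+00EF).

CC 92 F0 A0 92 B8 CD B7 C3 AF

U+0312: 2-byte form → CC 92.
U+204B8: 4-byte form → F0 A0 92 B8.
U+0377: 2-byte form → CD B7.
U+00EF: 2-byte form → C3 AF.
Concatenated (10 bytes): CC 92 F0 A0 92 B8 CD B7 C3 AF.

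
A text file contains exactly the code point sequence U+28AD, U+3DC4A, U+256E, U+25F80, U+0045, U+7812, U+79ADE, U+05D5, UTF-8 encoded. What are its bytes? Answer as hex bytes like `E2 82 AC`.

E2 A2 AD F0 BD B1 8A E2 95 AE F0 A5 BE 80 45 E7 A0 92 F1 B9 AB 9E D7 95

U+28AD: 3-byte form → E2 A2 AD.
U+3DC4A: 4-byte form → F0 BD B1 8A.
U+256E: 3-byte form → E2 95 AE.
U+25F80: 4-byte form → F0 A5 BE 80.
U+0045: 1-byte form → 45.
U+7812: 3-byte form → E7 A0 92.
U+79ADE: 4-byte form → F1 B9 AB 9E.
U+05D5: 2-byte form → D7 95.
Concatenated (24 bytes): E2 A2 AD F0 BD B1 8A E2 95 AE F0 A5 BE 80 45 E7 A0 92 F1 B9 AB 9E D7 95.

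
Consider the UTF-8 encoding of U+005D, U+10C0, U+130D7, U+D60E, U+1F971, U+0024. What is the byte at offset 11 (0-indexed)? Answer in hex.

U+005D → 1-byte form 5D at offsets 0–0.
U+10C0 → 3-byte form E1 83 80 at offsets 1–3.
U+130D7 → 4-byte form F0 93 83 97 at offsets 4–7.
U+D60E → 3-byte form ED 98 8E at offsets 8–10.
U+1F971 → 4-byte form F0 9F A5 B1 at offsets 11–14.
Offset 11 falls in char 5's range; it's byte 1 of F0 9F A5 B1 = 0xF0.

0xF0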